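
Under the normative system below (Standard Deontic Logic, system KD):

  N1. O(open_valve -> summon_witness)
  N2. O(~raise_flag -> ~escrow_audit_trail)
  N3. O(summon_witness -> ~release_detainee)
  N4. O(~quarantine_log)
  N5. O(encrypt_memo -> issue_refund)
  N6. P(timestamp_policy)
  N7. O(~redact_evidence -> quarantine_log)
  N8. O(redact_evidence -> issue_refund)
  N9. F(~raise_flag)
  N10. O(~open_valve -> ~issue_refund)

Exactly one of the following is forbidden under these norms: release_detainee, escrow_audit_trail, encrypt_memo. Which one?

Premise 4 gives O(~quarantine_log).
Premise 7 is O(~redact_evidence -> quarantine_log); contrapositively O(~quarantine_log -> redact_evidence). Since O(~quarantine_log) holds, K gives O(redact_evidence).
From O(redact_evidence) and premise 8, O(redact_evidence -> issue_refund), we obtain O(issue_refund).
Premise 10 is O(~open_valve -> ~issue_refund); contrapositively O(issue_refund -> open_valve). Since O(issue_refund) holds, K gives O(open_valve).
Applying K to premise 1 (O(open_valve -> summon_witness)) and O(open_valve) yields O(summon_witness).
Premise 3 is O(summon_witness -> ~release_detainee); since O(summon_witness), deontic closure gives O(~release_detainee).
So O(~release_detainee) holds, i.e. release_detainee is forbidden. None of the other listed options is forbidden under the premises.

release_detainee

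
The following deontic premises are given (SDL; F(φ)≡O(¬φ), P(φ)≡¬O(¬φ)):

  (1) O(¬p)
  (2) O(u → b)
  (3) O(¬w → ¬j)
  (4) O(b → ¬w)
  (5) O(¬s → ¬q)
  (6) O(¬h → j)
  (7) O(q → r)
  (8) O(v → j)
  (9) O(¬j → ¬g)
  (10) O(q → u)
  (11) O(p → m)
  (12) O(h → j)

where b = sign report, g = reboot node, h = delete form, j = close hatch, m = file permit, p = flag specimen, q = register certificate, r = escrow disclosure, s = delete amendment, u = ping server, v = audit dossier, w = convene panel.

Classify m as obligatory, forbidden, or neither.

Premise 11 is O(p → m), but O(p) is not derivable from the premises, so it does not yield O(m).
No premise or chain of K-axiom applications forces O(m), and none forces O(¬m). So m is neither obligatory nor forbidden under these norms.

Neither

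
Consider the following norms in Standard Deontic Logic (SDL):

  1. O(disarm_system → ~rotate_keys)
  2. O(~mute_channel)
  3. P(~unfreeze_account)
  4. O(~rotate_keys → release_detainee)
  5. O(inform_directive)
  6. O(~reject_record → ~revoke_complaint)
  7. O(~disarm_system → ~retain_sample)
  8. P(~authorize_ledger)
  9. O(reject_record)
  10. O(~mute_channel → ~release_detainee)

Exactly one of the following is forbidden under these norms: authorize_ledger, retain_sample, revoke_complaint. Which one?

retain_sample

From premise 2 we have O(~mute_channel).
Applying K to premise 10 (O(~mute_channel → ~release_detainee)) and O(~mute_channel) yields O(~release_detainee).
Premise 4 is O(~rotate_keys → release_detainee); contrapositively O(~release_detainee → rotate_keys). Since O(~release_detainee) holds, K gives O(rotate_keys).
Premise 1 is O(disarm_system → ~rotate_keys); contrapositively O(rotate_keys → ~disarm_system). Since O(rotate_keys) holds, K gives O(~disarm_system).
From O(~disarm_system) and premise 7, O(~disarm_system → ~retain_sample), we obtain O(~retain_sample).
So O(~retain_sample) holds, i.e. retain_sample is forbidden. None of the other listed options is forbidden under the premises.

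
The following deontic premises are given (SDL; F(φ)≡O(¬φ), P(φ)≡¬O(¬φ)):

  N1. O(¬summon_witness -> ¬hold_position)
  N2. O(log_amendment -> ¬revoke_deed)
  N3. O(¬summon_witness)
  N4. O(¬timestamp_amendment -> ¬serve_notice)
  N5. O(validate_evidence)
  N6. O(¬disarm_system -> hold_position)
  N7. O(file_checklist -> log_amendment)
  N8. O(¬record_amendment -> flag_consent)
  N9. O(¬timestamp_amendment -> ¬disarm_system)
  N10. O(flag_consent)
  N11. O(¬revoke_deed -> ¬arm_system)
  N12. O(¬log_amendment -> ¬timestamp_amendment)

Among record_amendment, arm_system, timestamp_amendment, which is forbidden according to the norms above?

Premise 3 gives O(¬summon_witness).
From O(¬summon_witness) and premise 1, O(¬summon_witness -> ¬hold_position), we obtain O(¬hold_position).
Premise 6, O(¬disarm_system -> hold_position), contraposes to O(¬hold_position -> disarm_system); with O(¬hold_position) we get O(disarm_system).
Premise 9, O(¬timestamp_amendment -> ¬disarm_system), contraposes to O(disarm_system -> timestamp_amendment); with O(disarm_system) we get O(timestamp_amendment).
Premise 12, O(¬log_amendment -> ¬timestamp_amendment), contraposes to O(timestamp_amendment -> log_amendment); with O(timestamp_amendment) we get O(log_amendment).
Premise 2 is O(log_amendment -> ¬revoke_deed); since O(log_amendment), deontic closure gives O(¬revoke_deed).
With premise 11, O(¬revoke_deed -> ¬arm_system), the K-axiom yields O(¬arm_system).
So O(¬arm_system) holds, i.e. arm_system is forbidden. None of the other listed options is forbidden under the premises.

arm_system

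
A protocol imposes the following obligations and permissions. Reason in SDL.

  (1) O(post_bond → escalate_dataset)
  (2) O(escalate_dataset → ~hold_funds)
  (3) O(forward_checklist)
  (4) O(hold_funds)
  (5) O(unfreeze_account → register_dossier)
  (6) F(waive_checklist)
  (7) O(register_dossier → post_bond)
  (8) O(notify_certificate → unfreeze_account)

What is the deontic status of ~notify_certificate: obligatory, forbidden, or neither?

Premise 4 gives O(hold_funds).
Premise 2, O(escalate_dataset → ~hold_funds), contraposes to O(hold_funds → ~escalate_dataset); with O(hold_funds) we get O(~escalate_dataset).
Premise 1, O(post_bond → escalate_dataset), contraposes to O(~escalate_dataset → ~post_bond); with O(~escalate_dataset) we get O(~post_bond).
The contrapositive of premise 7 (O(register_dossier → post_bond)) is O(~post_bond → ~register_dossier), and O(~post_bond) is already established, so O(~register_dossier).
Premise 5, O(unfreeze_account → register_dossier), contraposes to O(~register_dossier → ~unfreeze_account); with O(~register_dossier) we get O(~unfreeze_account).
Premise 8 is O(notify_certificate → unfreeze_account); contrapositively O(~unfreeze_account → ~notify_certificate). Since O(~unfreeze_account) holds, K gives O(~notify_certificate).
Premises 3, 6 do not contribute to this derivation.
Hence ~notify_certificate is obligatory.

Obligatory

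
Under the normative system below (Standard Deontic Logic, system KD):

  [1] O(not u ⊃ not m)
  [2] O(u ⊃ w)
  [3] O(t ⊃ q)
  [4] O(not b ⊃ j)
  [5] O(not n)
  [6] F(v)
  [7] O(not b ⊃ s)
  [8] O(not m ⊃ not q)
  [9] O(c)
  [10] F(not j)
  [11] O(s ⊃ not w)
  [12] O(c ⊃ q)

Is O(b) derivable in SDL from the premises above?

Yes

From premise 9 we have O(c).
With premise 12, O(c ⊃ q), the K-axiom yields O(q).
Premise 8, O(not m ⊃ not q), contraposes to O(q ⊃ m); with O(q) we get O(m).
Premise 1, O(not u ⊃ not m), contraposes to O(m ⊃ u); with O(m) we get O(u).
Premise 2 is O(u ⊃ w); since O(u), deontic closure gives O(w).
Premise 11 is O(s ⊃ not w); contrapositively O(w ⊃ not s). Since O(w) holds, K gives O(not s).
The contrapositive of premise 7 (O(not b ⊃ s)) is O(not s ⊃ b), and O(not s) is already established, so O(b).
Premises 3, 4, 5, 6, 10 do not contribute to this derivation.
So O(b) follows.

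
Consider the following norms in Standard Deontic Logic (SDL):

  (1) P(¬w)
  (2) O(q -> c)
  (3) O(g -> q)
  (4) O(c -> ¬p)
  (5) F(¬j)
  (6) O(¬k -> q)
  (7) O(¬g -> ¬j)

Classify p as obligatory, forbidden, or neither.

Forbidden

F(¬j) at premise 5 means O(j).
The contrapositive of premise 7 (O(¬g -> ¬j)) is O(j -> g), and O(j) is already established, so O(g).
From O(g) and premise 3, O(g -> q), we obtain O(q).
Premise 2 is O(q -> c); since O(q), deontic closure gives O(c).
Applying K to premise 4 (O(c -> ¬p)) and O(c) yields O(¬p).
Premises 1, 6 do not contribute to this derivation.
Thus O(¬p), which is F(p): p is forbidden.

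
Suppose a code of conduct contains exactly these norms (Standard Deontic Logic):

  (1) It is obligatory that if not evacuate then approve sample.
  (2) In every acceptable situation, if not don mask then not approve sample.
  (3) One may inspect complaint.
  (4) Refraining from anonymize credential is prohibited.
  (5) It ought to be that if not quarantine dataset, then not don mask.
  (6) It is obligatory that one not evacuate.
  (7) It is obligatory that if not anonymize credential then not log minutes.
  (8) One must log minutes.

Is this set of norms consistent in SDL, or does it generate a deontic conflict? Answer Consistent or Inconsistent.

Consistent

Premise 7 is O(¬anonymize_credential → ¬log_minutes), but O(¬anonymize_credential) is not derivable from the premises, so it does not yield O(¬log_minutes).
So O(¬log_minutes) is not derivable, and the apparent clash with O(log_minutes) does not arise.
A world satisfying every obligation exists (e.g. anonymize_credential=true, approve_sample=true, don_mask=true, evacuate=false, inspect_complaint=false, log_minutes=true, quarantine_dataset=true); no atom is both obligatory and forbidden, so the set is consistent.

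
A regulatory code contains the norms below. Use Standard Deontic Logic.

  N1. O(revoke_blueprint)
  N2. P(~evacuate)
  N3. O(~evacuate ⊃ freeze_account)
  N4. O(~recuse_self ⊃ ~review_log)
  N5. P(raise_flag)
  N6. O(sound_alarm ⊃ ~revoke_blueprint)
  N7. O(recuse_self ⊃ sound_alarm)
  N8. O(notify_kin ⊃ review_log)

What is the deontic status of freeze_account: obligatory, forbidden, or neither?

Neither

Premise 3 is O(~evacuate ⊃ freeze_account), but O(~evacuate) is not derivable from the premises (the permission P(~evacuate) asserts only ~O(evacuate), not O(~evacuate)), so it does not yield O(freeze_account).
No premise or chain of K-axiom applications forces O(freeze_account), and none forces O(~freeze_account). So freeze_account is neither obligatory nor forbidden under these norms.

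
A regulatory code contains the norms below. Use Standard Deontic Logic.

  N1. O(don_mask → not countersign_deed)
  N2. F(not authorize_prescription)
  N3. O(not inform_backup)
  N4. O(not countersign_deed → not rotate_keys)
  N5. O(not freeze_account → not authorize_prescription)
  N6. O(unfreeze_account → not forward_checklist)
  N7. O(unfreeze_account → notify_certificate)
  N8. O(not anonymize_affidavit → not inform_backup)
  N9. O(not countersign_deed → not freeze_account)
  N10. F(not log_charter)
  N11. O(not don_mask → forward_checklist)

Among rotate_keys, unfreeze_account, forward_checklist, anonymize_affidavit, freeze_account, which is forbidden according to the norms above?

Premise 2, F(not authorize_prescription), is equivalent to O(authorize_prescription).
Premise 5, O(not freeze_account → not authorize_prescription), contraposes to O(authorize_prescription → freeze_account); with O(authorize_prescription) we get O(freeze_account).
Premise 9 is O(not countersign_deed → not freeze_account); contrapositively O(freeze_account → countersign_deed). Since O(freeze_account) holds, K gives O(countersign_deed).
Premise 1, O(don_mask → not countersign_deed), contraposes to O(countersign_deed → not don_mask); with O(countersign_deed) we get O(not don_mask).
With premise 11, O(not don_mask → forward_checklist), the K-axiom yields O(forward_checklist).
Premise 6 is O(unfreeze_account → not forward_checklist); contrapositively O(forward_checklist → not unfreeze_account). Since O(forward_checklist) holds, K gives O(not unfreeze_account).
So O(not unfreeze_account) holds, i.e. unfreeze_account is forbidden. None of the other listed options is forbidden under the premises.

unfreeze_account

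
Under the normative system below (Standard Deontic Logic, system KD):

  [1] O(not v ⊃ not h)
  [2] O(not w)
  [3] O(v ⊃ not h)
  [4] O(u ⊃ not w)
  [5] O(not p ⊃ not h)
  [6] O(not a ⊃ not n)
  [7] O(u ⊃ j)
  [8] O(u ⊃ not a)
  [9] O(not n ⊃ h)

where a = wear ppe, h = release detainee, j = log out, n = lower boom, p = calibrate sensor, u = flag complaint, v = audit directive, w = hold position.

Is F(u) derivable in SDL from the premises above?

Yes

Premises 3 and 1 are O(v ⊃ not h) and O(not v ⊃ not h); every ideal world satisfies v or not v, so in either case not h holds — hence O(not h).
Premise 9 is O(not n ⊃ h); contrapositively O(not h ⊃ n). Since O(not h) holds, K gives O(n).
The contrapositive of premise 6 (O(not a ⊃ not n)) is O(n ⊃ a), and O(n) is already established, so O(a).
Premise 8 is O(u ⊃ not a); contrapositively O(a ⊃ not u). Since O(a) holds, K gives O(not u).
Premises 2, 4, 5, 7 do not contribute to this derivation.
So O(not u) holds, i.e. F(u). The claim follows.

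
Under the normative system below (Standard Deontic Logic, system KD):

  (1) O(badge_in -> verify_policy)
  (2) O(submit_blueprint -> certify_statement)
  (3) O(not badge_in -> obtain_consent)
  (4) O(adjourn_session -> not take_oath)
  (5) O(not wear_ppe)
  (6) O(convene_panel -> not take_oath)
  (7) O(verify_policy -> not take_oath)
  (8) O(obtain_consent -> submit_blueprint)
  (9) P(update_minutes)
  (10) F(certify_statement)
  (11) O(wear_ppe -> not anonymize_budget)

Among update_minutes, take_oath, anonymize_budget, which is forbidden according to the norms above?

Premise 10, F(certify_statement), is equivalent to O(not certify_statement).
The contrapositive of premise 2 (O(submit_blueprint -> certify_statement)) is O(not certify_statement -> not submit_blueprint), and O(not certify_statement) is already established, so O(not submit_blueprint).
The contrapositive of premise 8 (O(obtain_consent -> submit_blueprint)) is O(not submit_blueprint -> not obtain_consent), and O(not submit_blueprint) is already established, so O(not obtain_consent).
The contrapositive of premise 3 (O(not badge_in -> obtain_consent)) is O(not obtain_consent -> badge_in), and O(not obtain_consent) is already established, so O(badge_in).
Premise 1 is O(badge_in -> verify_policy); since O(badge_in), deontic closure gives O(verify_policy).
Premise 7 is O(verify_policy -> not take_oath); since O(verify_policy), deontic closure gives O(not take_oath).
So O(not take_oath) holds, i.e. take_oath is forbidden. None of the other listed options is forbidden under the premises.

take_oath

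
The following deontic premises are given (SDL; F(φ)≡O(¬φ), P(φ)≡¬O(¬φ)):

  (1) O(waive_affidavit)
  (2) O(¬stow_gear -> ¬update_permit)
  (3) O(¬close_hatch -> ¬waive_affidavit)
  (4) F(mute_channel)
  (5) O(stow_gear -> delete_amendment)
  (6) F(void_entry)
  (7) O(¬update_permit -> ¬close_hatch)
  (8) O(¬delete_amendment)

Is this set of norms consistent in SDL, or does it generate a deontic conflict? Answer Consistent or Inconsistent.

Inconsistent

Premise 1 states O(waive_affidavit) outright.
Premise 3 is O(¬close_hatch -> ¬waive_affidavit); contrapositively O(waive_affidavit -> close_hatch). Since O(waive_affidavit) holds, K gives O(close_hatch).
Premise 7, O(¬update_permit -> ¬close_hatch), contraposes to O(close_hatch -> update_permit); with O(close_hatch) we get O(update_permit).
Premise 2 is O(¬stow_gear -> ¬update_permit); contrapositively O(update_permit -> stow_gear). Since O(update_permit) holds, K gives O(stow_gear).
With premise 5, O(stow_gear -> delete_amendment), the K-axiom yields O(delete_amendment).
Yet premise 8 states O(¬delete_amendment).
We now have both O(delete_amendment) and O(¬delete_amendment) — delete_amendment is simultaneously obligatory and forbidden, violating the D-axiom.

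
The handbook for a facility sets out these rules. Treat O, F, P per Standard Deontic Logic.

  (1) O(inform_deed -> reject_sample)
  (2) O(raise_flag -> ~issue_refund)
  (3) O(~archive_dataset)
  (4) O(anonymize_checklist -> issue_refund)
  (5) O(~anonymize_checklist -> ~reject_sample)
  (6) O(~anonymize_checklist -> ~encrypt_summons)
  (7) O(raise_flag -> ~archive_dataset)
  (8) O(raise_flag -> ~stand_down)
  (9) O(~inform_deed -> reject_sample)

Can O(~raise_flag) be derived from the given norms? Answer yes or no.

Yes

By case analysis on inform_deed: premise 1 gives O(inform_deed -> reject_sample) and premise 9 gives O(~inform_deed -> reject_sample), so O(reject_sample) either way.
Premise 5 is O(~anonymize_checklist -> ~reject_sample); contrapositively O(reject_sample -> anonymize_checklist). Since O(reject_sample) holds, K gives O(anonymize_checklist).
From O(anonymize_checklist) and premise 4, O(anonymize_checklist -> issue_refund), we obtain O(issue_refund).
Premise 2, O(raise_flag -> ~issue_refund), contraposes to O(issue_refund -> ~raise_flag); with O(issue_refund) we get O(~raise_flag).
Premises 3, 6, 7, 8 do not contribute to this derivation.
So O(~raise_flag) follows.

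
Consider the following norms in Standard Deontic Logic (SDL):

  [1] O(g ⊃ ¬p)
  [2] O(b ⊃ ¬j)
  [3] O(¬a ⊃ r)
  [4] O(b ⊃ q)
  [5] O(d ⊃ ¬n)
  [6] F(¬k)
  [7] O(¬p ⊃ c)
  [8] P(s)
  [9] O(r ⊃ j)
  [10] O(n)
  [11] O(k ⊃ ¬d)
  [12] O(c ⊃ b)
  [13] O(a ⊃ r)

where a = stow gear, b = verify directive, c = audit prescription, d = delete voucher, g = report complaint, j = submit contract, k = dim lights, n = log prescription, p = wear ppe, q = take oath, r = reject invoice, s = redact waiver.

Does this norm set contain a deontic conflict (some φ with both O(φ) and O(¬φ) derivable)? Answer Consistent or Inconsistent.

Consistent

Premise 5 is O(d ⊃ ¬n), but O(d) is not derivable from the premises, so it does not yield O(¬n).
So O(¬n) is not derivable, and the apparent clash with O(n) does not arise.
A world satisfying every obligation exists (e.g. a=false, b=false, c=false, d=false, g=false, j=true, k=true, n=true, p=true, q=false, r=true, s=false); no atom is both obligatory and forbidden, so the set is consistent.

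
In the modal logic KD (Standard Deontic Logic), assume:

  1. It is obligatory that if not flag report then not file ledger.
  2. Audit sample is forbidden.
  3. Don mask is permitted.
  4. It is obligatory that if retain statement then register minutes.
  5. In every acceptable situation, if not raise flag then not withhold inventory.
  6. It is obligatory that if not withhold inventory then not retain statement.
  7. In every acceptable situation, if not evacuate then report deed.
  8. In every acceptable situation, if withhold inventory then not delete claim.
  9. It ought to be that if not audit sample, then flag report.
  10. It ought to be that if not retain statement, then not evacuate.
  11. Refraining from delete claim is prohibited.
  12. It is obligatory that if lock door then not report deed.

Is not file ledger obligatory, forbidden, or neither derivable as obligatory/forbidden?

Neither

Premise 1 is O(¬flag_report → ¬file_ledger), but O(¬flag_report) is not derivable from the premises, so it does not yield O(¬file_ledger).
No premise or chain of K-axiom applications forces O(¬file_ledger), and none forces O(file_ledger). So ¬file_ledger is neither obligatory nor forbidden under these norms.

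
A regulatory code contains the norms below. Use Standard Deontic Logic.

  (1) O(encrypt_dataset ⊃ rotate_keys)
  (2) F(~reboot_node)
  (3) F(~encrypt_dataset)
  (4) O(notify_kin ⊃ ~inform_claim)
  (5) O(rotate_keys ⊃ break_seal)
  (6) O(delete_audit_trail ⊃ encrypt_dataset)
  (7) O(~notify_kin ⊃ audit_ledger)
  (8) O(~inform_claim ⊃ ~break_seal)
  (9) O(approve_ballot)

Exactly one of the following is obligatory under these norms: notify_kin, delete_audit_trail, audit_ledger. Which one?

audit_ledger

F(~encrypt_dataset) at premise 3 means O(encrypt_dataset).
Applying K to premise 1 (O(encrypt_dataset ⊃ rotate_keys)) and O(encrypt_dataset) yields O(rotate_keys).
Premise 5 is O(rotate_keys ⊃ break_seal); since O(rotate_keys), deontic closure gives O(break_seal).
Premise 8 is O(~inform_claim ⊃ ~break_seal); contrapositively O(break_seal ⊃ inform_claim). Since O(break_seal) holds, K gives O(inform_claim).
The contrapositive of premise 4 (O(notify_kin ⊃ ~inform_claim)) is O(inform_claim ⊃ ~notify_kin), and O(inform_claim) is already established, so O(~notify_kin).
Premise 7 is O(~notify_kin ⊃ audit_ledger); since O(~notify_kin), deontic closure gives O(audit_ledger).
So O(audit_ledger) holds — audit_ledger is obligatory. None of the other listed options is made obligatory by any chain of premises.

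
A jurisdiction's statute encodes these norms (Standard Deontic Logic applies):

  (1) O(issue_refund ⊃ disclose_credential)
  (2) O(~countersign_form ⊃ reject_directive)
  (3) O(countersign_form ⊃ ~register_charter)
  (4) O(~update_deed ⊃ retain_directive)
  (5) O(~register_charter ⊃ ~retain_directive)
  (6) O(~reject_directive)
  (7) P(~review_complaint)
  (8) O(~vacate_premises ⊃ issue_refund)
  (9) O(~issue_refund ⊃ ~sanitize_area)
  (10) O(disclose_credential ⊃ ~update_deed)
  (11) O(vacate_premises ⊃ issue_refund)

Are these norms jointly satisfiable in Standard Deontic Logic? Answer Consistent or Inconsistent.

Premises 11 and 8 cover both cases: O(vacate_premises ⊃ issue_refund) and O(~vacate_premises ⊃ issue_refund). Since vacate_premises ∨ ~vacate_premises is a tautology, O(issue_refund) follows.
Premise 1 is O(issue_refund ⊃ disclose_credential); since O(issue_refund), deontic closure gives O(disclose_credential).
From O(disclose_credential) and premise 10, O(disclose_credential ⊃ ~update_deed), we obtain O(~update_deed).
With premise 4, O(~update_deed ⊃ retain_directive), the K-axiom yields O(retain_directive).
Premise 5 is O(~register_charter ⊃ ~retain_directive); contrapositively O(retain_directive ⊃ register_charter). Since O(retain_directive) holds, K gives O(register_charter).
Premise 3, O(countersign_form ⊃ ~register_charter), contraposes to O(register_charter ⊃ ~countersign_form); with O(register_charter) we get O(~countersign_form).
From O(~countersign_form) and premise 2, O(~countersign_form ⊃ reject_directive), we obtain O(reject_directive).
However, premise 6 gives O(~reject_directive).
We now have both O(reject_directive) and O(~reject_directive) — reject_directive is simultaneously obligatory and forbidden, violating the D-axiom.

Inconsistent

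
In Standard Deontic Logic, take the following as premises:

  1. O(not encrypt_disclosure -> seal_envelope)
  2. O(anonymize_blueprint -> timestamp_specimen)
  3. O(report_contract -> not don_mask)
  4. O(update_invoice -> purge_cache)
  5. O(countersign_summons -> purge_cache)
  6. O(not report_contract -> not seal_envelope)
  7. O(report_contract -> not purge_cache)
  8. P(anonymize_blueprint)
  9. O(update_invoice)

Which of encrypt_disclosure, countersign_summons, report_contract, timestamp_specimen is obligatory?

encrypt_disclosure

Premise 9 gives O(update_invoice).
With premise 4, O(update_invoice -> purge_cache), the K-axiom yields O(purge_cache).
Premise 7 is O(report_contract -> not purge_cache); contrapositively O(purge_cache -> not report_contract). Since O(purge_cache) holds, K gives O(not report_contract).
Premise 6 is O(not report_contract -> not seal_envelope); since O(not report_contract), deontic closure gives O(not seal_envelope).
The contrapositive of premise 1 (O(not encrypt_disclosure -> seal_envelope)) is O(not seal_envelope -> encrypt_disclosure), and O(not seal_envelope) is already established, so O(encrypt_disclosure).
So O(encrypt_disclosure) holds — encrypt_disclosure is obligatory. None of the other listed options is made obligatory by any chain of premises.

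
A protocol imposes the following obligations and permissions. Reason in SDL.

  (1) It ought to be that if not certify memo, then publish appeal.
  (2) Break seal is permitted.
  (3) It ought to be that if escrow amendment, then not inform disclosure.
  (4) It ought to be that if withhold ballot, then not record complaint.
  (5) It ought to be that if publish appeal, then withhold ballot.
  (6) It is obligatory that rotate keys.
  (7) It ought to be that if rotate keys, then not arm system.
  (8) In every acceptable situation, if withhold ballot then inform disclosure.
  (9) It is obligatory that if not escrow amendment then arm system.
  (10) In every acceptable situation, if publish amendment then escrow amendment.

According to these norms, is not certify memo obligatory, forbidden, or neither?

Forbidden

From premise 6 we have O(rotate_keys).
With premise 7, O(rotate_keys → ¬arm_system), the K-axiom yields O(¬arm_system).
Premise 9 is O(¬escrow_amendment → arm_system); contrapositively O(¬arm_system → escrow_amendment). Since O(¬arm_system) holds, K gives O(escrow_amendment).
Premise 3 is O(escrow_amendment → ¬inform_disclosure); since O(escrow_amendment), deontic closure gives O(¬inform_disclosure).
The contrapositive of premise 8 (O(withhold_ballot → inform_disclosure)) is O(¬inform_disclosure → ¬withhold_ballot), and O(¬inform_disclosure) is already established, so O(¬withhold_ballot).
Premise 5, O(publish_appeal → withhold_ballot), contraposes to O(¬withhold_ballot → ¬publish_appeal); with O(¬withhold_ballot) we get O(¬publish_appeal).
Premise 1 is O(¬certify_memo → publish_appeal); contrapositively O(¬publish_appeal → certify_memo). Since O(¬publish_appeal) holds, K gives O(certify_memo).
Premises 2, 4, 10 do not contribute to this derivation.
Thus O(certify_memo), which is F(¬certify_memo): ¬certify_memo is forbidden.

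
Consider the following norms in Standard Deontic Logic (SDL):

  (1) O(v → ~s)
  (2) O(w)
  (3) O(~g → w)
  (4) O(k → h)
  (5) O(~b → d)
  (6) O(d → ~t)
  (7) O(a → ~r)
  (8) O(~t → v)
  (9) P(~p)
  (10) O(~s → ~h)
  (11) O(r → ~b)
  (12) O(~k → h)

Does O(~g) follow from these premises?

No

Premise 3 is O(~g → w); even if O(w) held, inferring O(~g) would be affirming the consequent — invalid.
No other premise forces O(~g). An ideal world satisfying every premise can still have ~g false, so O(~g) is not derivable.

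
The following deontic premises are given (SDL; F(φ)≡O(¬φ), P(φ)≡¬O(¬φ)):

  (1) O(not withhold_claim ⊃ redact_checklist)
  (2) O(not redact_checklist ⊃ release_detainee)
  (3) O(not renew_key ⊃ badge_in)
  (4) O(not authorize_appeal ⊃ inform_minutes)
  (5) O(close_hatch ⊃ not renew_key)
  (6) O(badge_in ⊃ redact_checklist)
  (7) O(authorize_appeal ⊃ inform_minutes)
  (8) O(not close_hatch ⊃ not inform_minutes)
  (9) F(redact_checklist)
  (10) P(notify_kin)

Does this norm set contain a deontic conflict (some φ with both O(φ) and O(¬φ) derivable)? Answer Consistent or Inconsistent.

Premises 7 and 4 cover both cases: O(authorize_appeal ⊃ inform_minutes) and O(not authorize_appeal ⊃ inform_minutes). Since authorize_appeal ∨ not authorize_appeal is a tautology, O(inform_minutes) follows.
The contrapositive of premise 8 (O(not close_hatch ⊃ not inform_minutes)) is O(inform_minutes ⊃ close_hatch), and O(inform_minutes) is already established, so O(close_hatch).
From O(close_hatch) and premise 5, O(close_hatch ⊃ not renew_key), we obtain O(not renew_key).
Premise 3 is O(not renew_key ⊃ badge_in); since O(not renew_key), deontic closure gives O(badge_in).
Applying K to premise 6 (O(badge_in ⊃ redact_checklist)) and O(badge_in) yields O(redact_checklist).
However, F(redact_checklist) at premise 9 amounts to O(not redact_checklist).
We now have both O(redact_checklist) and O(not redact_checklist) — redact_checklist is simultaneously obligatory and forbidden, violating the D-axiom.

Inconsistent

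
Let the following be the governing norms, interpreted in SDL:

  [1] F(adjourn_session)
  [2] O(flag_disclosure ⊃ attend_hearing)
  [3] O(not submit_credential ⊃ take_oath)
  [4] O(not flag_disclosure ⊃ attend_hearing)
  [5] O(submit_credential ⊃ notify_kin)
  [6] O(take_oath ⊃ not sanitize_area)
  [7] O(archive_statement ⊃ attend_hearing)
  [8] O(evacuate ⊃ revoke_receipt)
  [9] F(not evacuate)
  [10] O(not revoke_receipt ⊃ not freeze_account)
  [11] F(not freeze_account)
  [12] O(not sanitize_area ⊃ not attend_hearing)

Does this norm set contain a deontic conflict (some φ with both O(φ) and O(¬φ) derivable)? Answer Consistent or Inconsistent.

Premise 10 is O(not revoke_receipt ⊃ not freeze_account), but O(not revoke_receipt) is not derivable from the premises, so it does not yield O(not freeze_account).
So O(not freeze_account) is not derivable, and the apparent clash with O(freeze_account) does not arise.
A world satisfying every obligation exists (e.g. adjourn_session=false, archive_statement=false, attend_hearing=true, evacuate=true, flag_disclosure=false, freeze_account=true, notify_kin=true, revoke_receipt=true, sanitize_area=true, submit_credential=true, take_oath=false); no atom is both obligatory and forbidden, so the set is consistent.

Consistent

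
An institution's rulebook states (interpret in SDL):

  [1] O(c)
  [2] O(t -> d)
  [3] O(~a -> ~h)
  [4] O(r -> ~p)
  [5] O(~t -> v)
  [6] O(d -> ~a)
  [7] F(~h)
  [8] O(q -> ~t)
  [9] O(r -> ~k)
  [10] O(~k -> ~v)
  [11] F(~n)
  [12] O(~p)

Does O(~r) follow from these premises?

Yes

F(~h) at premise 7 means O(h).
Premise 3 is O(~a -> ~h); contrapositively O(h -> a). Since O(h) holds, K gives O(a).
Premise 6, O(d -> ~a), contraposes to O(a -> ~d); with O(a) we get O(~d).
Premise 2, O(t -> d), contraposes to O(~d -> ~t); with O(~d) we get O(~t).
From O(~t) and premise 5, O(~t -> v), we obtain O(v).
Premise 10 is O(~k -> ~v); contrapositively O(v -> k). Since O(v) holds, K gives O(k).
Premise 9, O(r -> ~k), contraposes to O(k -> ~r); with O(k) we get O(~r).
Premises 1, 4, 8, 11, 12 do not contribute to this derivation.
So O(~r) follows.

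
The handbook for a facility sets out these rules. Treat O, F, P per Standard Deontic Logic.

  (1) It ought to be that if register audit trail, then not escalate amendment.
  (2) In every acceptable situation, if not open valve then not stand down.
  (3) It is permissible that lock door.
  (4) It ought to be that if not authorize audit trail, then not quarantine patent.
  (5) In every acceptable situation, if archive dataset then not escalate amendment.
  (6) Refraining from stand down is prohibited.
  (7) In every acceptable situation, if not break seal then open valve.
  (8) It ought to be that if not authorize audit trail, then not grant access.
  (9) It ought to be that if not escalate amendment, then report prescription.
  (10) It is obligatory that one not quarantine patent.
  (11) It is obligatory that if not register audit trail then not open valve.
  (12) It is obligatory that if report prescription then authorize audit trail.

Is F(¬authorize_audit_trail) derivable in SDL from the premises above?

Premise 6, F(¬stand_down), is equivalent to O(stand_down).
The contrapositive of premise 2 (O(¬open_valve → ¬stand_down)) is O(stand_down → open_valve), and O(stand_down) is already established, so O(open_valve).
The contrapositive of premise 11 (O(¬register_audit_trail → ¬open_valve)) is O(open_valve → register_audit_trail), and O(open_valve) is already established, so O(register_audit_trail).
Applying K to premise 1 (O(register_audit_trail → ¬escalate_amendment)) and O(register_audit_trail) yields O(¬escalate_amendment).
With premise 9, O(¬escalate_amendment → report_prescription), the K-axiom yields O(report_prescription).
Premise 12 is O(report_prescription → authorize_audit_trail); since O(report_prescription), deontic closure gives O(authorize_audit_trail).
Premises 3, 4, 5, 7, 8, 10 do not contribute to this derivation.
So O(authorize_audit_trail) holds, i.e. F(¬authorize_audit_trail). The claim follows.

Yes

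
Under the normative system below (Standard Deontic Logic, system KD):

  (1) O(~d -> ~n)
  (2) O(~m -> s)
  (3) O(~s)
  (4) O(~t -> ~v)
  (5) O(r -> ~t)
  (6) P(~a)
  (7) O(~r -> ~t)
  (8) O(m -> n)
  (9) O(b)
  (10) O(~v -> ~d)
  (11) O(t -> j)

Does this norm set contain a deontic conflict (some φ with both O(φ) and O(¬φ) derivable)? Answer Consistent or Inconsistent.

By case analysis on ~r: premise 7 gives O(~r -> ~t) and premise 5 gives O(r -> ~t), so O(~t) either way.
Premise 4 is O(~t -> ~v); since O(~t), deontic closure gives O(~v).
Premise 10 is O(~v -> ~d); since O(~v), deontic closure gives O(~d).
With premise 1, O(~d -> ~n), the K-axiom yields O(~n).
Premise 8 is O(m -> n); contrapositively O(~n -> ~m). Since O(~n) holds, K gives O(~m).
With premise 2, O(~m -> s), the K-axiom yields O(s).
Yet premise 3 states O(~s).
We now have both O(s) and O(~s) — s is simultaneously obligatory and forbidden, violating the D-axiom.

Inconsistent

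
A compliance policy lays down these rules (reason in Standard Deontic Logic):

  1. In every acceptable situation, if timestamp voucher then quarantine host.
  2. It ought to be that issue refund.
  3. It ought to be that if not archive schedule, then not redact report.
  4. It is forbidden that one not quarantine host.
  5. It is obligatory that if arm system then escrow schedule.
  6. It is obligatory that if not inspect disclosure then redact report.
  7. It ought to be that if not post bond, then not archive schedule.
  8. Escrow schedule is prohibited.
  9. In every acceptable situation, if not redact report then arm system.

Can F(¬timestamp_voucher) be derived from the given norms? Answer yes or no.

No

Premise 1 is O(timestamp_voucher → quarantine_host); even if O(quarantine_host) held, inferring O(timestamp_voucher) would be affirming the consequent — invalid.
No other premise forces O(timestamp_voucher). An ideal world satisfying every premise can still have ¬timestamp_voucher true, so F(¬timestamp_voucher) is not derivable.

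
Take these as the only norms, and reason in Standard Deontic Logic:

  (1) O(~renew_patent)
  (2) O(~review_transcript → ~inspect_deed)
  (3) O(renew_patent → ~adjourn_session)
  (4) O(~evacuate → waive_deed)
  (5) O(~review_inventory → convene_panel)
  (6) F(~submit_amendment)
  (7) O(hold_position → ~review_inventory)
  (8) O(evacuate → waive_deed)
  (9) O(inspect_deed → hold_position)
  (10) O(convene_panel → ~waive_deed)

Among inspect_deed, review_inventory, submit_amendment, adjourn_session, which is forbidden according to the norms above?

inspect_deed

Premises 8 and 4 are O(evacuate → waive_deed) and O(~evacuate → waive_deed); every ideal world satisfies evacuate or ~evacuate, so in either case waive_deed holds — hence O(waive_deed).
Premise 10 is O(convene_panel → ~waive_deed); contrapositively O(waive_deed → ~convene_panel). Since O(waive_deed) holds, K gives O(~convene_panel).
Premise 5 is O(~review_inventory → convene_panel); contrapositively O(~convene_panel → review_inventory). Since O(~convene_panel) holds, K gives O(review_inventory).
Premise 7 is O(hold_position → ~review_inventory); contrapositively O(review_inventory → ~hold_position). Since O(review_inventory) holds, K gives O(~hold_position).
The contrapositive of premise 9 (O(inspect_deed → hold_position)) is O(~hold_position → ~inspect_deed), and O(~hold_position) is already established, so O(~inspect_deed).
So O(~inspect_deed) holds, i.e. inspect_deed is forbidden. None of the other listed options is forbidden under the premises.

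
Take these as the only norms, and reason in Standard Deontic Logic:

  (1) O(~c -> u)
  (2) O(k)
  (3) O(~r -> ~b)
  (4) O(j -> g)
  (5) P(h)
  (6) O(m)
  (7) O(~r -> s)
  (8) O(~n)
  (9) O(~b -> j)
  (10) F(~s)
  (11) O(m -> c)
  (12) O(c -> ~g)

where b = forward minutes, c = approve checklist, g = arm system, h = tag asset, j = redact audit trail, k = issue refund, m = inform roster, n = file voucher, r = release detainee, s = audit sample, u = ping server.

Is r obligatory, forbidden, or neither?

Obligatory

From premise 6 we have O(m).
Premise 11 is O(m -> c); since O(m), deontic closure gives O(c).
From O(c) and premise 12, O(c -> ~g), we obtain O(~g).
Premise 4, O(j -> g), contraposes to O(~g -> ~j); with O(~g) we get O(~j).
Premise 9 is O(~b -> j); contrapositively O(~j -> b). Since O(~j) holds, K gives O(b).
Premise 3 is O(~r -> ~b); contrapositively O(b -> r). Since O(b) holds, K gives O(r).
Premises 1, 2, 5, 7, 8, 10 do not contribute to this derivation.
Hence r is obligatory.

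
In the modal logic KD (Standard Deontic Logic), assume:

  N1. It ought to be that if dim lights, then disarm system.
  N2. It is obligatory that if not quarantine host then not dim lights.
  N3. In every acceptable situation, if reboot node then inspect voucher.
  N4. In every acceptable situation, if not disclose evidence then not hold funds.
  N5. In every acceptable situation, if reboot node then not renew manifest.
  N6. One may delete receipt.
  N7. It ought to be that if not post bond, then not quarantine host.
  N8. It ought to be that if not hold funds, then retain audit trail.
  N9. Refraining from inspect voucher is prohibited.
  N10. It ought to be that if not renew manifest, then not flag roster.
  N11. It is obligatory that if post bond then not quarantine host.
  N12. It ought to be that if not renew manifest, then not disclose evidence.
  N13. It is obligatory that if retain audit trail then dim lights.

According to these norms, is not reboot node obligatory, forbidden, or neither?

By case analysis on ¬post_bond: premise 7 gives O(¬post_bond → ¬quarantine_host) and premise 11 gives O(post_bond → ¬quarantine_host), so O(¬quarantine_host) either way.
Applying K to premise 2 (O(¬quarantine_host → ¬dim_lights)) and O(¬quarantine_host) yields O(¬dim_lights).
The contrapositive of premise 13 (O(retain_audit_trail → dim_lights)) is O(¬dim_lights → ¬retain_audit_trail), and O(¬dim_lights) is already established, so O(¬retain_audit_trail).
Premise 8, O(¬hold_funds → retain_audit_trail), contraposes to O(¬retain_audit_trail → hold_funds); with O(¬retain_audit_trail) we get O(hold_funds).
Premise 4, O(¬disclose_evidence → ¬hold_funds), contraposes to O(hold_funds → disclose_evidence); with O(hold_funds) we get O(disclose_evidence).
The contrapositive of premise 12 (O(¬renew_manifest → ¬disclose_evidence)) is O(disclose_evidence → renew_manifest), and O(disclose_evidence) is already established, so O(renew_manifest).
Premise 5, O(reboot_node → ¬renew_manifest), contraposes to O(renew_manifest → ¬reboot_node); with O(renew_manifest) we get O(¬reboot_node).
Premises 1, 3, 6, 9, 10 do not contribute to this derivation.
Hence ¬reboot_node is obligatory.

Obligatory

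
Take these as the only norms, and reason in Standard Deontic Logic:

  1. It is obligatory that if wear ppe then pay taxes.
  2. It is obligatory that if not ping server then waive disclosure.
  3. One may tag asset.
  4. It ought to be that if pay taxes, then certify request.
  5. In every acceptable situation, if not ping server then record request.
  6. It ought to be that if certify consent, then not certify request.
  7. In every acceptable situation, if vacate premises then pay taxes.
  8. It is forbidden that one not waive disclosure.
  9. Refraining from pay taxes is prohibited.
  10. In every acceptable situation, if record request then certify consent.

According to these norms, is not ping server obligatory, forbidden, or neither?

Forbidden

Premise 9, F(¬pay_taxes), is equivalent to O(pay_taxes).
Premise 4 is O(pay_taxes → certify_request); since O(pay_taxes), deontic closure gives O(certify_request).
Premise 6, O(certify_consent → ¬certify_request), contraposes to O(certify_request → ¬certify_consent); with O(certify_request) we get O(¬certify_consent).
Premise 10, O(record_request → certify_consent), contraposes to O(¬certify_consent → ¬record_request); with O(¬certify_consent) we get O(¬record_request).
Premise 5, O(¬ping_server → record_request), contraposes to O(¬record_request → ping_server); with O(¬record_request) we get O(ping_server).
Premises 1, 2, 3, 7, 8 do not contribute to this derivation.
Thus O(ping_server), which is F(¬ping_server): ¬ping_server is forbidden.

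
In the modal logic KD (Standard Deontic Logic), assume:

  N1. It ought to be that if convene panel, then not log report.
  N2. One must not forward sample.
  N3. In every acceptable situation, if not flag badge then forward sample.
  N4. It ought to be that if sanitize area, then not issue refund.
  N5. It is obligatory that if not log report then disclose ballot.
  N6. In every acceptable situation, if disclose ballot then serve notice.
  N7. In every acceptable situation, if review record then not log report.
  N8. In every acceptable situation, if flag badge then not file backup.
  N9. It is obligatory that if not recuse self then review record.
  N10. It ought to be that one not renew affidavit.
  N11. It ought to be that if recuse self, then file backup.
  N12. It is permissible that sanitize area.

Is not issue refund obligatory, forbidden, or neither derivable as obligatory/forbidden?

Neither

Premise 4 is O(sanitize_area → ¬issue_refund), but O(sanitize_area) is not derivable from the premises (the permission P(sanitize_area) asserts only ¬O(¬sanitize_area), not O(sanitize_area)), so it does not yield O(¬issue_refund).
No premise or chain of K-axiom applications forces O(¬issue_refund), and none forces O(issue_refund). So ¬issue_refund is neither obligatory nor forbidden under these norms.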